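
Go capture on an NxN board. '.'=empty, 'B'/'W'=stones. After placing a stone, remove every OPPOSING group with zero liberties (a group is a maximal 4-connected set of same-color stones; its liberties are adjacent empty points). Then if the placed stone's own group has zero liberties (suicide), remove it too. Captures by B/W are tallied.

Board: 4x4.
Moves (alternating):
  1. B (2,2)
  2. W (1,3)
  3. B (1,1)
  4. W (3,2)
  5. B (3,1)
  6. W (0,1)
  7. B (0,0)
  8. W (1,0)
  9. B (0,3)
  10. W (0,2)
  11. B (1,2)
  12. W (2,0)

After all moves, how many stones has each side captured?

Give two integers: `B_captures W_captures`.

Move 1: B@(2,2) -> caps B=0 W=0
Move 2: W@(1,3) -> caps B=0 W=0
Move 3: B@(1,1) -> caps B=0 W=0
Move 4: W@(3,2) -> caps B=0 W=0
Move 5: B@(3,1) -> caps B=0 W=0
Move 6: W@(0,1) -> caps B=0 W=0
Move 7: B@(0,0) -> caps B=0 W=0
Move 8: W@(1,0) -> caps B=0 W=1
Move 9: B@(0,3) -> caps B=0 W=1
Move 10: W@(0,2) -> caps B=0 W=2
Move 11: B@(1,2) -> caps B=0 W=2
Move 12: W@(2,0) -> caps B=0 W=2

Answer: 0 2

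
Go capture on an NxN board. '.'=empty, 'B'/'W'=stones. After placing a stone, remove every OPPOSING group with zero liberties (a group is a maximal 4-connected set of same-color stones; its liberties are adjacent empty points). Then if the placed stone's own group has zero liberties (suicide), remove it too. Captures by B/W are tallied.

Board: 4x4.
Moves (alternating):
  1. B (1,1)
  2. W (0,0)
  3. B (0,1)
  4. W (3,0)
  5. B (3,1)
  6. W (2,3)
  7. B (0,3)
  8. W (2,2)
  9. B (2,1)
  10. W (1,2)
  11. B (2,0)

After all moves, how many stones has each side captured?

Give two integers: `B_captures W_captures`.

Answer: 1 0

Derivation:
Move 1: B@(1,1) -> caps B=0 W=0
Move 2: W@(0,0) -> caps B=0 W=0
Move 3: B@(0,1) -> caps B=0 W=0
Move 4: W@(3,0) -> caps B=0 W=0
Move 5: B@(3,1) -> caps B=0 W=0
Move 6: W@(2,3) -> caps B=0 W=0
Move 7: B@(0,3) -> caps B=0 W=0
Move 8: W@(2,2) -> caps B=0 W=0
Move 9: B@(2,1) -> caps B=0 W=0
Move 10: W@(1,2) -> caps B=0 W=0
Move 11: B@(2,0) -> caps B=1 W=0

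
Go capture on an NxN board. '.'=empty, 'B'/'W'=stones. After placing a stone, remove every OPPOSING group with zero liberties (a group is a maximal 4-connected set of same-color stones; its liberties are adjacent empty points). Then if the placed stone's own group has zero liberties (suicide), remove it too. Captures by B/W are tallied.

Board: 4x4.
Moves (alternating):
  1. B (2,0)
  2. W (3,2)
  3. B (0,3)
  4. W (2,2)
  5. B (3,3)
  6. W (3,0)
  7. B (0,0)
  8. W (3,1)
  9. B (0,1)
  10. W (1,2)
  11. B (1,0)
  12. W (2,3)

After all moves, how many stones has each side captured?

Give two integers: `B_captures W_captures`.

Answer: 0 1

Derivation:
Move 1: B@(2,0) -> caps B=0 W=0
Move 2: W@(3,2) -> caps B=0 W=0
Move 3: B@(0,3) -> caps B=0 W=0
Move 4: W@(2,2) -> caps B=0 W=0
Move 5: B@(3,3) -> caps B=0 W=0
Move 6: W@(3,0) -> caps B=0 W=0
Move 7: B@(0,0) -> caps B=0 W=0
Move 8: W@(3,1) -> caps B=0 W=0
Move 9: B@(0,1) -> caps B=0 W=0
Move 10: W@(1,2) -> caps B=0 W=0
Move 11: B@(1,0) -> caps B=0 W=0
Move 12: W@(2,3) -> caps B=0 W=1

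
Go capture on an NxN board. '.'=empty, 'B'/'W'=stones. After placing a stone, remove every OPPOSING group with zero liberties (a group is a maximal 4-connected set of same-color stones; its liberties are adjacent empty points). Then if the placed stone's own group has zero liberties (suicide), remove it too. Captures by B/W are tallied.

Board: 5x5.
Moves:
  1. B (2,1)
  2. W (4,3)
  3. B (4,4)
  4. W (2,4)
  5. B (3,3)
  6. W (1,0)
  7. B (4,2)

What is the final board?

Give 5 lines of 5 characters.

Move 1: B@(2,1) -> caps B=0 W=0
Move 2: W@(4,3) -> caps B=0 W=0
Move 3: B@(4,4) -> caps B=0 W=0
Move 4: W@(2,4) -> caps B=0 W=0
Move 5: B@(3,3) -> caps B=0 W=0
Move 6: W@(1,0) -> caps B=0 W=0
Move 7: B@(4,2) -> caps B=1 W=0

Answer: .....
W....
.B..W
...B.
..B.B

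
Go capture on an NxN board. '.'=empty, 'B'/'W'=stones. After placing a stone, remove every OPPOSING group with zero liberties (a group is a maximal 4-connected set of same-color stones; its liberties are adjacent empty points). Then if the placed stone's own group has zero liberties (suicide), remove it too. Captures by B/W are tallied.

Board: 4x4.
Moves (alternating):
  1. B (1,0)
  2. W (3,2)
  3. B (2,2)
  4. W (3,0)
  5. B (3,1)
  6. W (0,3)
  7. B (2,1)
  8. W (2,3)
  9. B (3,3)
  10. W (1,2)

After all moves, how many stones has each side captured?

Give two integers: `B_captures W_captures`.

Answer: 1 0

Derivation:
Move 1: B@(1,0) -> caps B=0 W=0
Move 2: W@(3,2) -> caps B=0 W=0
Move 3: B@(2,2) -> caps B=0 W=0
Move 4: W@(3,0) -> caps B=0 W=0
Move 5: B@(3,1) -> caps B=0 W=0
Move 6: W@(0,3) -> caps B=0 W=0
Move 7: B@(2,1) -> caps B=0 W=0
Move 8: W@(2,3) -> caps B=0 W=0
Move 9: B@(3,3) -> caps B=1 W=0
Move 10: W@(1,2) -> caps B=1 W=0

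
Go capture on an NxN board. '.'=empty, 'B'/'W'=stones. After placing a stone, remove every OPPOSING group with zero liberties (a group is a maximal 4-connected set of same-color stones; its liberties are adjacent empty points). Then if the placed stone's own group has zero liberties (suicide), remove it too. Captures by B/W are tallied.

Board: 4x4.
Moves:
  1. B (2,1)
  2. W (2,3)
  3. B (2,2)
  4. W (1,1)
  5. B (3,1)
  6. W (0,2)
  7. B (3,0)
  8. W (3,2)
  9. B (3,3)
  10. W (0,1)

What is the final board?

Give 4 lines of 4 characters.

Answer: .WW.
.W..
.BBW
BB.B

Derivation:
Move 1: B@(2,1) -> caps B=0 W=0
Move 2: W@(2,3) -> caps B=0 W=0
Move 3: B@(2,2) -> caps B=0 W=0
Move 4: W@(1,1) -> caps B=0 W=0
Move 5: B@(3,1) -> caps B=0 W=0
Move 6: W@(0,2) -> caps B=0 W=0
Move 7: B@(3,0) -> caps B=0 W=0
Move 8: W@(3,2) -> caps B=0 W=0
Move 9: B@(3,3) -> caps B=1 W=0
Move 10: W@(0,1) -> caps B=1 W=0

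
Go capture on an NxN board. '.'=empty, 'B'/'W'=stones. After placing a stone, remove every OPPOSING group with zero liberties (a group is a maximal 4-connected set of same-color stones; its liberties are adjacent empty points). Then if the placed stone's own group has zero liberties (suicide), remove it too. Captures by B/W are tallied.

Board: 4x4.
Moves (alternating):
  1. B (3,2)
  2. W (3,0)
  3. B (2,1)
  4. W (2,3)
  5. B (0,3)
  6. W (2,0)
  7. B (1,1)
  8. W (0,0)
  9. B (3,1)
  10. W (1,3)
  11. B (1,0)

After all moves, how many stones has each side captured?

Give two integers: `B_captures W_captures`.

Move 1: B@(3,2) -> caps B=0 W=0
Move 2: W@(3,0) -> caps B=0 W=0
Move 3: B@(2,1) -> caps B=0 W=0
Move 4: W@(2,3) -> caps B=0 W=0
Move 5: B@(0,3) -> caps B=0 W=0
Move 6: W@(2,0) -> caps B=0 W=0
Move 7: B@(1,1) -> caps B=0 W=0
Move 8: W@(0,0) -> caps B=0 W=0
Move 9: B@(3,1) -> caps B=0 W=0
Move 10: W@(1,3) -> caps B=0 W=0
Move 11: B@(1,0) -> caps B=2 W=0

Answer: 2 0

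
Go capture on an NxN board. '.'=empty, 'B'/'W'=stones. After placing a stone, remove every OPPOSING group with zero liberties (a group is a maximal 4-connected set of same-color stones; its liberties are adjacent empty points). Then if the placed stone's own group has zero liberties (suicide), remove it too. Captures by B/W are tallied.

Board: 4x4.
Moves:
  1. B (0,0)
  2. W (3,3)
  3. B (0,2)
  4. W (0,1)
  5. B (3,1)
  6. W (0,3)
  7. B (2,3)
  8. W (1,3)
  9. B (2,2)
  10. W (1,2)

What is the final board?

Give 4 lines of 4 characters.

Answer: BW.W
..WW
..BB
.B.W

Derivation:
Move 1: B@(0,0) -> caps B=0 W=0
Move 2: W@(3,3) -> caps B=0 W=0
Move 3: B@(0,2) -> caps B=0 W=0
Move 4: W@(0,1) -> caps B=0 W=0
Move 5: B@(3,1) -> caps B=0 W=0
Move 6: W@(0,3) -> caps B=0 W=0
Move 7: B@(2,3) -> caps B=0 W=0
Move 8: W@(1,3) -> caps B=0 W=0
Move 9: B@(2,2) -> caps B=0 W=0
Move 10: W@(1,2) -> caps B=0 W=1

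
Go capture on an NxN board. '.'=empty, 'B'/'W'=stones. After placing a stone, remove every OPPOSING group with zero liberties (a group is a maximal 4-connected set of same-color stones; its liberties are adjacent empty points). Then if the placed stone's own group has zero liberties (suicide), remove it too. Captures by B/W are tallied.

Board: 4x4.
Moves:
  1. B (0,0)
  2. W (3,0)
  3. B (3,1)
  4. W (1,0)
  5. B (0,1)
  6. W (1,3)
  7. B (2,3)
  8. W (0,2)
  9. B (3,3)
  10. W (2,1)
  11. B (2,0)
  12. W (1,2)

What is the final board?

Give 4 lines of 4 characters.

Move 1: B@(0,0) -> caps B=0 W=0
Move 2: W@(3,0) -> caps B=0 W=0
Move 3: B@(3,1) -> caps B=0 W=0
Move 4: W@(1,0) -> caps B=0 W=0
Move 5: B@(0,1) -> caps B=0 W=0
Move 6: W@(1,3) -> caps B=0 W=0
Move 7: B@(2,3) -> caps B=0 W=0
Move 8: W@(0,2) -> caps B=0 W=0
Move 9: B@(3,3) -> caps B=0 W=0
Move 10: W@(2,1) -> caps B=0 W=0
Move 11: B@(2,0) -> caps B=1 W=0
Move 12: W@(1,2) -> caps B=1 W=0

Answer: BBW.
W.WW
BW.B
.B.B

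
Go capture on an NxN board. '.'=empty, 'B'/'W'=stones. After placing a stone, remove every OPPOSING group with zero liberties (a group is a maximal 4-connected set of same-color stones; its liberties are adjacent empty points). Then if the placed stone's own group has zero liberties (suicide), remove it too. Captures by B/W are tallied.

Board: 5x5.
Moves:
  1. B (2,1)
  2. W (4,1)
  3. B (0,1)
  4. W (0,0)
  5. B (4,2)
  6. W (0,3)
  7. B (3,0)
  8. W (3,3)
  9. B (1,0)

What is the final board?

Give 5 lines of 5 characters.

Answer: .B.W.
B....
.B...
B..W.
.WB..

Derivation:
Move 1: B@(2,1) -> caps B=0 W=0
Move 2: W@(4,1) -> caps B=0 W=0
Move 3: B@(0,1) -> caps B=0 W=0
Move 4: W@(0,0) -> caps B=0 W=0
Move 5: B@(4,2) -> caps B=0 W=0
Move 6: W@(0,3) -> caps B=0 W=0
Move 7: B@(3,0) -> caps B=0 W=0
Move 8: W@(3,3) -> caps B=0 W=0
Move 9: B@(1,0) -> caps B=1 W=0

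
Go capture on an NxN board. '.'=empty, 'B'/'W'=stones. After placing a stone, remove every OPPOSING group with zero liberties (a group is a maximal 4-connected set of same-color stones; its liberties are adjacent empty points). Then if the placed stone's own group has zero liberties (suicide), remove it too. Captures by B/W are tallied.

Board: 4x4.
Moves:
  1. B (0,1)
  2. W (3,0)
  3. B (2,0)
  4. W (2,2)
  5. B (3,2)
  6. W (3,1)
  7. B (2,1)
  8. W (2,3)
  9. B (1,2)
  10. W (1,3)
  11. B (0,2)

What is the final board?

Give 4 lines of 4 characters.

Move 1: B@(0,1) -> caps B=0 W=0
Move 2: W@(3,0) -> caps B=0 W=0
Move 3: B@(2,0) -> caps B=0 W=0
Move 4: W@(2,2) -> caps B=0 W=0
Move 5: B@(3,2) -> caps B=0 W=0
Move 6: W@(3,1) -> caps B=0 W=0
Move 7: B@(2,1) -> caps B=2 W=0
Move 8: W@(2,3) -> caps B=2 W=0
Move 9: B@(1,2) -> caps B=2 W=0
Move 10: W@(1,3) -> caps B=2 W=0
Move 11: B@(0,2) -> caps B=2 W=0

Answer: .BB.
..BW
BBWW
..B.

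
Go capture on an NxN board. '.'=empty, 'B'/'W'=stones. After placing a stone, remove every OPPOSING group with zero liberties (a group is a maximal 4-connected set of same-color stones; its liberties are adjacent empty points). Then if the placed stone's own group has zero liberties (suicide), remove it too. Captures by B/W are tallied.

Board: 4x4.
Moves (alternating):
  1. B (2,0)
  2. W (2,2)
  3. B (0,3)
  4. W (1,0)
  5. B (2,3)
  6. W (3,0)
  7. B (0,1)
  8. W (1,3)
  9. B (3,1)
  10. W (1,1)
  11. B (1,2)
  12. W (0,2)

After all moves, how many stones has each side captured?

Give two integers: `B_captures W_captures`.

Move 1: B@(2,0) -> caps B=0 W=0
Move 2: W@(2,2) -> caps B=0 W=0
Move 3: B@(0,3) -> caps B=0 W=0
Move 4: W@(1,0) -> caps B=0 W=0
Move 5: B@(2,3) -> caps B=0 W=0
Move 6: W@(3,0) -> caps B=0 W=0
Move 7: B@(0,1) -> caps B=0 W=0
Move 8: W@(1,3) -> caps B=0 W=0
Move 9: B@(3,1) -> caps B=1 W=0
Move 10: W@(1,1) -> caps B=1 W=0
Move 11: B@(1,2) -> caps B=2 W=0
Move 12: W@(0,2) -> caps B=2 W=0

Answer: 2 0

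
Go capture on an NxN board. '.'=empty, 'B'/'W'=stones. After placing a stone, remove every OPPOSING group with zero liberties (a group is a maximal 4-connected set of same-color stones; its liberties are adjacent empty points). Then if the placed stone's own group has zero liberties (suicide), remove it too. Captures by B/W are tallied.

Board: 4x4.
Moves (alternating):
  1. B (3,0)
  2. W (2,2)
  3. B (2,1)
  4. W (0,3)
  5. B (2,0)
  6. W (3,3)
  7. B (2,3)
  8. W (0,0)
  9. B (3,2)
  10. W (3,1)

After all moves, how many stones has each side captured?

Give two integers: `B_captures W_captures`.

Answer: 1 0

Derivation:
Move 1: B@(3,0) -> caps B=0 W=0
Move 2: W@(2,2) -> caps B=0 W=0
Move 3: B@(2,1) -> caps B=0 W=0
Move 4: W@(0,3) -> caps B=0 W=0
Move 5: B@(2,0) -> caps B=0 W=0
Move 6: W@(3,3) -> caps B=0 W=0
Move 7: B@(2,3) -> caps B=0 W=0
Move 8: W@(0,0) -> caps B=0 W=0
Move 9: B@(3,2) -> caps B=1 W=0
Move 10: W@(3,1) -> caps B=1 W=0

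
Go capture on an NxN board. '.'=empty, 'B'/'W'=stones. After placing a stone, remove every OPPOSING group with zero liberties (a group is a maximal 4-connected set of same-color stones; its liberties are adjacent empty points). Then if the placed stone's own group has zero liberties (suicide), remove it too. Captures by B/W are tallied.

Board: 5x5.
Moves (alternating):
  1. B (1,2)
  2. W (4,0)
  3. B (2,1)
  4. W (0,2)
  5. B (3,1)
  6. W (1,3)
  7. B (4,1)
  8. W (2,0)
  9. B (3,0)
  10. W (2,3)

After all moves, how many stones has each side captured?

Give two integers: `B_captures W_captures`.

Move 1: B@(1,2) -> caps B=0 W=0
Move 2: W@(4,0) -> caps B=0 W=0
Move 3: B@(2,1) -> caps B=0 W=0
Move 4: W@(0,2) -> caps B=0 W=0
Move 5: B@(3,1) -> caps B=0 W=0
Move 6: W@(1,3) -> caps B=0 W=0
Move 7: B@(4,1) -> caps B=0 W=0
Move 8: W@(2,0) -> caps B=0 W=0
Move 9: B@(3,0) -> caps B=1 W=0
Move 10: W@(2,3) -> caps B=1 W=0

Answer: 1 0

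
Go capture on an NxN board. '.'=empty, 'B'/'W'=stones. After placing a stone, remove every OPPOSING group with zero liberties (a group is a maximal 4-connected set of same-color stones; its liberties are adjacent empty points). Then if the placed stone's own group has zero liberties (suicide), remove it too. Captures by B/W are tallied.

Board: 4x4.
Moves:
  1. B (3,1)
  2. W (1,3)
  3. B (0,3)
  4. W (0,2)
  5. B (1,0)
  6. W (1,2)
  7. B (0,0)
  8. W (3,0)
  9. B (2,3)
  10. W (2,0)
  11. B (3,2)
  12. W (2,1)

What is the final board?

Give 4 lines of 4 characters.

Move 1: B@(3,1) -> caps B=0 W=0
Move 2: W@(1,3) -> caps B=0 W=0
Move 3: B@(0,3) -> caps B=0 W=0
Move 4: W@(0,2) -> caps B=0 W=1
Move 5: B@(1,0) -> caps B=0 W=1
Move 6: W@(1,2) -> caps B=0 W=1
Move 7: B@(0,0) -> caps B=0 W=1
Move 8: W@(3,0) -> caps B=0 W=1
Move 9: B@(2,3) -> caps B=0 W=1
Move 10: W@(2,0) -> caps B=0 W=1
Move 11: B@(3,2) -> caps B=0 W=1
Move 12: W@(2,1) -> caps B=0 W=1

Answer: B.W.
B.WW
WW.B
WBB.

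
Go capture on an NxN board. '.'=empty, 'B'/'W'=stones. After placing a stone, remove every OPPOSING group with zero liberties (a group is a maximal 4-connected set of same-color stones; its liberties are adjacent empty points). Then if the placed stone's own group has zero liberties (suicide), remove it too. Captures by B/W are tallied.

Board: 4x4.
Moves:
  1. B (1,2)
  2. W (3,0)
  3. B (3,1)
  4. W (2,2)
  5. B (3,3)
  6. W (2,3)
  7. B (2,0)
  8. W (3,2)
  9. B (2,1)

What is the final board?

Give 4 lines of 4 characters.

Answer: ....
..B.
BBWW
.BW.

Derivation:
Move 1: B@(1,2) -> caps B=0 W=0
Move 2: W@(3,0) -> caps B=0 W=0
Move 3: B@(3,1) -> caps B=0 W=0
Move 4: W@(2,2) -> caps B=0 W=0
Move 5: B@(3,3) -> caps B=0 W=0
Move 6: W@(2,3) -> caps B=0 W=0
Move 7: B@(2,0) -> caps B=1 W=0
Move 8: W@(3,2) -> caps B=1 W=1
Move 9: B@(2,1) -> caps B=1 W=1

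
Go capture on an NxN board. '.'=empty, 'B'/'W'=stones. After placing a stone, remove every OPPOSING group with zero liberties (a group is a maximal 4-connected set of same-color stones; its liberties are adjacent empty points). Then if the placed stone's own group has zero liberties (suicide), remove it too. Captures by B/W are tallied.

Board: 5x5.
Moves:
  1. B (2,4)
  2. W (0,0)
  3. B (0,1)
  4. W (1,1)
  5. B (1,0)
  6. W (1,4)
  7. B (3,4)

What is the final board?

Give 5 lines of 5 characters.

Answer: .B...
BW..W
....B
....B
.....

Derivation:
Move 1: B@(2,4) -> caps B=0 W=0
Move 2: W@(0,0) -> caps B=0 W=0
Move 3: B@(0,1) -> caps B=0 W=0
Move 4: W@(1,1) -> caps B=0 W=0
Move 5: B@(1,0) -> caps B=1 W=0
Move 6: W@(1,4) -> caps B=1 W=0
Move 7: B@(3,4) -> caps B=1 W=0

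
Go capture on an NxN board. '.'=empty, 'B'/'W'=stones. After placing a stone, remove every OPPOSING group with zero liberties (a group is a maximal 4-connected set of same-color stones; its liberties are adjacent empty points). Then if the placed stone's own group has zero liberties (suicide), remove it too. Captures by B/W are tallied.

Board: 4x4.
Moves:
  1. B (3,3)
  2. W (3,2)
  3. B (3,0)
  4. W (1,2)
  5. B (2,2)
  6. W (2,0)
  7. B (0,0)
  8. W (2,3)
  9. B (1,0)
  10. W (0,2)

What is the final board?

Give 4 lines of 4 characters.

Move 1: B@(3,3) -> caps B=0 W=0
Move 2: W@(3,2) -> caps B=0 W=0
Move 3: B@(3,0) -> caps B=0 W=0
Move 4: W@(1,2) -> caps B=0 W=0
Move 5: B@(2,2) -> caps B=0 W=0
Move 6: W@(2,0) -> caps B=0 W=0
Move 7: B@(0,0) -> caps B=0 W=0
Move 8: W@(2,3) -> caps B=0 W=1
Move 9: B@(1,0) -> caps B=0 W=1
Move 10: W@(0,2) -> caps B=0 W=1

Answer: B.W.
B.W.
W.BW
B.W.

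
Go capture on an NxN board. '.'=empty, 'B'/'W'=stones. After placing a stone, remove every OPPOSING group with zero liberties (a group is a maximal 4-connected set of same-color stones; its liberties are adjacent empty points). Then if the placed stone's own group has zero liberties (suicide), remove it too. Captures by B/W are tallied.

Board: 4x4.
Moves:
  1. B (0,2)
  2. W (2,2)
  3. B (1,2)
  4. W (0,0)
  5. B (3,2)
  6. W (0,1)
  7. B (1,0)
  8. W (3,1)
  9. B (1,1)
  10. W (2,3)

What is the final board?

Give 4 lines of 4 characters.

Move 1: B@(0,2) -> caps B=0 W=0
Move 2: W@(2,2) -> caps B=0 W=0
Move 3: B@(1,2) -> caps B=0 W=0
Move 4: W@(0,0) -> caps B=0 W=0
Move 5: B@(3,2) -> caps B=0 W=0
Move 6: W@(0,1) -> caps B=0 W=0
Move 7: B@(1,0) -> caps B=0 W=0
Move 8: W@(3,1) -> caps B=0 W=0
Move 9: B@(1,1) -> caps B=2 W=0
Move 10: W@(2,3) -> caps B=2 W=0

Answer: ..B.
BBB.
..WW
.WB.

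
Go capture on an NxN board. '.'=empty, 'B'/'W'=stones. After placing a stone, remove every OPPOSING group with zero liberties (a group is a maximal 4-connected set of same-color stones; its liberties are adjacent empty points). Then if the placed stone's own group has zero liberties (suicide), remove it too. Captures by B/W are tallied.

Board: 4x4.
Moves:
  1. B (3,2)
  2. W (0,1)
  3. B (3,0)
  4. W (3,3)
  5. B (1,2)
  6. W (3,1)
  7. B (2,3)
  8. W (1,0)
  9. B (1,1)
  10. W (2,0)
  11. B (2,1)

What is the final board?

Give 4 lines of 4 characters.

Answer: .W..
WBB.
WB.B
.WB.

Derivation:
Move 1: B@(3,2) -> caps B=0 W=0
Move 2: W@(0,1) -> caps B=0 W=0
Move 3: B@(3,0) -> caps B=0 W=0
Move 4: W@(3,3) -> caps B=0 W=0
Move 5: B@(1,2) -> caps B=0 W=0
Move 6: W@(3,1) -> caps B=0 W=0
Move 7: B@(2,3) -> caps B=1 W=0
Move 8: W@(1,0) -> caps B=1 W=0
Move 9: B@(1,1) -> caps B=1 W=0
Move 10: W@(2,0) -> caps B=1 W=1
Move 11: B@(2,1) -> caps B=1 W=1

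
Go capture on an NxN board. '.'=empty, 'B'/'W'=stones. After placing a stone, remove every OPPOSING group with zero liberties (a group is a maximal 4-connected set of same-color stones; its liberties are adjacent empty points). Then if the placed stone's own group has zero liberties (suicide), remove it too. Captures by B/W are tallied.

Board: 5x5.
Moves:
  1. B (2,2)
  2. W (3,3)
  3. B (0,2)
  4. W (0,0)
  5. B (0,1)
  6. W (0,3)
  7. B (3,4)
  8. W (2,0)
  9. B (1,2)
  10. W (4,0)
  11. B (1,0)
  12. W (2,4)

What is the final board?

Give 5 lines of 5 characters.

Answer: .BBW.
B.B..
W.B.W
...WB
W....

Derivation:
Move 1: B@(2,2) -> caps B=0 W=0
Move 2: W@(3,3) -> caps B=0 W=0
Move 3: B@(0,2) -> caps B=0 W=0
Move 4: W@(0,0) -> caps B=0 W=0
Move 5: B@(0,1) -> caps B=0 W=0
Move 6: W@(0,3) -> caps B=0 W=0
Move 7: B@(3,4) -> caps B=0 W=0
Move 8: W@(2,0) -> caps B=0 W=0
Move 9: B@(1,2) -> caps B=0 W=0
Move 10: W@(4,0) -> caps B=0 W=0
Move 11: B@(1,0) -> caps B=1 W=0
Move 12: W@(2,4) -> caps B=1 W=0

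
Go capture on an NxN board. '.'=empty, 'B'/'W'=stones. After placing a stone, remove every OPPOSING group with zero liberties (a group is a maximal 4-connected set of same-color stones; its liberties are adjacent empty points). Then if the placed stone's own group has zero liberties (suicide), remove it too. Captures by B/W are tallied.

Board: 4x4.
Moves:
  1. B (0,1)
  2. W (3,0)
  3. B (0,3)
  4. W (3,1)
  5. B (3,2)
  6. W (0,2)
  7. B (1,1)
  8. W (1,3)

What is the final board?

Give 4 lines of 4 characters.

Move 1: B@(0,1) -> caps B=0 W=0
Move 2: W@(3,0) -> caps B=0 W=0
Move 3: B@(0,3) -> caps B=0 W=0
Move 4: W@(3,1) -> caps B=0 W=0
Move 5: B@(3,2) -> caps B=0 W=0
Move 6: W@(0,2) -> caps B=0 W=0
Move 7: B@(1,1) -> caps B=0 W=0
Move 8: W@(1,3) -> caps B=0 W=1

Answer: .BW.
.B.W
....
WWB.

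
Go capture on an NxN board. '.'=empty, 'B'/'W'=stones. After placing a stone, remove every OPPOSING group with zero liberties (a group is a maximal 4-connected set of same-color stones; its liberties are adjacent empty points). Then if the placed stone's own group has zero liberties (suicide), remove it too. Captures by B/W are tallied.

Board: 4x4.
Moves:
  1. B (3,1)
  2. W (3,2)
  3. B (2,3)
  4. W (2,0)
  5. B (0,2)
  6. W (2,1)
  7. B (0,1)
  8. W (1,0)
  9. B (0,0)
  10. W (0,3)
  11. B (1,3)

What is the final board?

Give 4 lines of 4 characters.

Move 1: B@(3,1) -> caps B=0 W=0
Move 2: W@(3,2) -> caps B=0 W=0
Move 3: B@(2,3) -> caps B=0 W=0
Move 4: W@(2,0) -> caps B=0 W=0
Move 5: B@(0,2) -> caps B=0 W=0
Move 6: W@(2,1) -> caps B=0 W=0
Move 7: B@(0,1) -> caps B=0 W=0
Move 8: W@(1,0) -> caps B=0 W=0
Move 9: B@(0,0) -> caps B=0 W=0
Move 10: W@(0,3) -> caps B=0 W=0
Move 11: B@(1,3) -> caps B=1 W=0

Answer: BBB.
W..B
WW.B
.BW.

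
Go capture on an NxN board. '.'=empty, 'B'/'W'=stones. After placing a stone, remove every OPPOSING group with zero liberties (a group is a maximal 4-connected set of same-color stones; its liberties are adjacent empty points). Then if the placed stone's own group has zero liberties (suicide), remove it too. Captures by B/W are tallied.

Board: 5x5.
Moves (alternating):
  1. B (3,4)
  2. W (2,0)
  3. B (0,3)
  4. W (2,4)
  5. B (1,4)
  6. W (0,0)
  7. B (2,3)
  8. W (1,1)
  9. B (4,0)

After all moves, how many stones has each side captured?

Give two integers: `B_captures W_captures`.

Answer: 1 0

Derivation:
Move 1: B@(3,4) -> caps B=0 W=0
Move 2: W@(2,0) -> caps B=0 W=0
Move 3: B@(0,3) -> caps B=0 W=0
Move 4: W@(2,4) -> caps B=0 W=0
Move 5: B@(1,4) -> caps B=0 W=0
Move 6: W@(0,0) -> caps B=0 W=0
Move 7: B@(2,3) -> caps B=1 W=0
Move 8: W@(1,1) -> caps B=1 W=0
Move 9: B@(4,0) -> caps B=1 W=0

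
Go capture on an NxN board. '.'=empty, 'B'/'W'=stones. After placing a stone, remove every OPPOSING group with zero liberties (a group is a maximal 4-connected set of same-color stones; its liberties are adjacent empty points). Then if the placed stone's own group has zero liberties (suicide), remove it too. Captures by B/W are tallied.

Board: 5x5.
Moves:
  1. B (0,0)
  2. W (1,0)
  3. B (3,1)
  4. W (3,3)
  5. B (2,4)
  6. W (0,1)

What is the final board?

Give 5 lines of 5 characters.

Answer: .W...
W....
....B
.B.W.
.....

Derivation:
Move 1: B@(0,0) -> caps B=0 W=0
Move 2: W@(1,0) -> caps B=0 W=0
Move 3: B@(3,1) -> caps B=0 W=0
Move 4: W@(3,3) -> caps B=0 W=0
Move 5: B@(2,4) -> caps B=0 W=0
Move 6: W@(0,1) -> caps B=0 W=1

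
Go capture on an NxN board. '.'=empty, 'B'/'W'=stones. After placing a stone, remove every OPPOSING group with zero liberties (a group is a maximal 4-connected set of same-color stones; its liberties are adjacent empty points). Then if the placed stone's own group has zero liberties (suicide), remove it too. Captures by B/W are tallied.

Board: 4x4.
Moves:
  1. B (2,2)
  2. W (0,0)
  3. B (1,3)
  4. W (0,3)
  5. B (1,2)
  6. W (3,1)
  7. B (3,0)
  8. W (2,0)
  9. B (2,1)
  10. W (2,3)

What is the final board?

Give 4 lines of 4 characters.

Answer: W..W
..BB
WBBW
.W..

Derivation:
Move 1: B@(2,2) -> caps B=0 W=0
Move 2: W@(0,0) -> caps B=0 W=0
Move 3: B@(1,3) -> caps B=0 W=0
Move 4: W@(0,3) -> caps B=0 W=0
Move 5: B@(1,2) -> caps B=0 W=0
Move 6: W@(3,1) -> caps B=0 W=0
Move 7: B@(3,0) -> caps B=0 W=0
Move 8: W@(2,0) -> caps B=0 W=1
Move 9: B@(2,1) -> caps B=0 W=1
Move 10: W@(2,3) -> caps B=0 W=1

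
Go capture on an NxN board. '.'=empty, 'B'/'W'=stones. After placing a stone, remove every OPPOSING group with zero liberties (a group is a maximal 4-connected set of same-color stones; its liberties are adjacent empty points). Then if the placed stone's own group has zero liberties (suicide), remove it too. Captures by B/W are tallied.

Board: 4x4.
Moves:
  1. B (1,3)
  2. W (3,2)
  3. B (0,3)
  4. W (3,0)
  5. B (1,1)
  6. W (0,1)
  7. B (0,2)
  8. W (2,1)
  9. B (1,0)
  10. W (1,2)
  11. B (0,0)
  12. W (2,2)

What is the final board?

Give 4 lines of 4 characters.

Answer: B.BB
BBWB
.WW.
W.W.

Derivation:
Move 1: B@(1,3) -> caps B=0 W=0
Move 2: W@(3,2) -> caps B=0 W=0
Move 3: B@(0,3) -> caps B=0 W=0
Move 4: W@(3,0) -> caps B=0 W=0
Move 5: B@(1,1) -> caps B=0 W=0
Move 6: W@(0,1) -> caps B=0 W=0
Move 7: B@(0,2) -> caps B=0 W=0
Move 8: W@(2,1) -> caps B=0 W=0
Move 9: B@(1,0) -> caps B=0 W=0
Move 10: W@(1,2) -> caps B=0 W=0
Move 11: B@(0,0) -> caps B=1 W=0
Move 12: W@(2,2) -> caps B=1 W=0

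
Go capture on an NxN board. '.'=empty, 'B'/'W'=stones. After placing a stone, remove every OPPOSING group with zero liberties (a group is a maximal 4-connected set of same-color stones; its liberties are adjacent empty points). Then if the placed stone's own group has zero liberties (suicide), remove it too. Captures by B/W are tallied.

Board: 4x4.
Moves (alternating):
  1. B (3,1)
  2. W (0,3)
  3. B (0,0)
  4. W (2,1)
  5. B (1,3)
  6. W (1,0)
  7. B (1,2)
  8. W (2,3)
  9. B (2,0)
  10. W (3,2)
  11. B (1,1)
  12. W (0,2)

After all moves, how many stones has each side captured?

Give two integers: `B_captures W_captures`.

Answer: 1 0

Derivation:
Move 1: B@(3,1) -> caps B=0 W=0
Move 2: W@(0,3) -> caps B=0 W=0
Move 3: B@(0,0) -> caps B=0 W=0
Move 4: W@(2,1) -> caps B=0 W=0
Move 5: B@(1,3) -> caps B=0 W=0
Move 6: W@(1,0) -> caps B=0 W=0
Move 7: B@(1,2) -> caps B=0 W=0
Move 8: W@(2,3) -> caps B=0 W=0
Move 9: B@(2,0) -> caps B=0 W=0
Move 10: W@(3,2) -> caps B=0 W=0
Move 11: B@(1,1) -> caps B=1 W=0
Move 12: W@(0,2) -> caps B=1 W=0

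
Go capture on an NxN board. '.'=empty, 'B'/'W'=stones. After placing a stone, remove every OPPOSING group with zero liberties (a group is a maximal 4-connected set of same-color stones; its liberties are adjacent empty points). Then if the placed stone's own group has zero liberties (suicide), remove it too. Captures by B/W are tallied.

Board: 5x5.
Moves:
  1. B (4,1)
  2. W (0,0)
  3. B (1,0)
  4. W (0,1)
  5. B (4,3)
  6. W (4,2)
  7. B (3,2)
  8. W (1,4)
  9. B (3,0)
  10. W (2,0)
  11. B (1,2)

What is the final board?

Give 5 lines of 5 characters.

Answer: WW...
B.B.W
W....
B.B..
.B.B.

Derivation:
Move 1: B@(4,1) -> caps B=0 W=0
Move 2: W@(0,0) -> caps B=0 W=0
Move 3: B@(1,0) -> caps B=0 W=0
Move 4: W@(0,1) -> caps B=0 W=0
Move 5: B@(4,3) -> caps B=0 W=0
Move 6: W@(4,2) -> caps B=0 W=0
Move 7: B@(3,2) -> caps B=1 W=0
Move 8: W@(1,4) -> caps B=1 W=0
Move 9: B@(3,0) -> caps B=1 W=0
Move 10: W@(2,0) -> caps B=1 W=0
Move 11: B@(1,2) -> caps B=1 W=0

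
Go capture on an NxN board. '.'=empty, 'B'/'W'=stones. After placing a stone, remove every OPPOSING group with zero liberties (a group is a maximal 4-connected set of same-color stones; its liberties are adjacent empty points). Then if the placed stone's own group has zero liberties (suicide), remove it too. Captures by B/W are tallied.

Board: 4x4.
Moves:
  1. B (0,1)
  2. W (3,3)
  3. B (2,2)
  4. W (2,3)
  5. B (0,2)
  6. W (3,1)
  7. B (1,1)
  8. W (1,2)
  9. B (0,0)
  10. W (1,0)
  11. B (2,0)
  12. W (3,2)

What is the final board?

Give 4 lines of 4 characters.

Move 1: B@(0,1) -> caps B=0 W=0
Move 2: W@(3,3) -> caps B=0 W=0
Move 3: B@(2,2) -> caps B=0 W=0
Move 4: W@(2,3) -> caps B=0 W=0
Move 5: B@(0,2) -> caps B=0 W=0
Move 6: W@(3,1) -> caps B=0 W=0
Move 7: B@(1,1) -> caps B=0 W=0
Move 8: W@(1,2) -> caps B=0 W=0
Move 9: B@(0,0) -> caps B=0 W=0
Move 10: W@(1,0) -> caps B=0 W=0
Move 11: B@(2,0) -> caps B=1 W=0
Move 12: W@(3,2) -> caps B=1 W=0

Answer: BBB.
.BW.
B.BW
.WWW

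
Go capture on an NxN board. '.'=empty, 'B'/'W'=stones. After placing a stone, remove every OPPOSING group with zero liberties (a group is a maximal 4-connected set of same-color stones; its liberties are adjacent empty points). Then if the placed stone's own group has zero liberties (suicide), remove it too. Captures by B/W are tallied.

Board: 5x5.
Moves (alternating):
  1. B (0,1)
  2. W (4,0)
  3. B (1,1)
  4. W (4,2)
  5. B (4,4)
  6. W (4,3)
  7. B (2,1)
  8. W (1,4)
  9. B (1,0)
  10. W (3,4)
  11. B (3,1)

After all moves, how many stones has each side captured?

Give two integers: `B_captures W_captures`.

Answer: 0 1

Derivation:
Move 1: B@(0,1) -> caps B=0 W=0
Move 2: W@(4,0) -> caps B=0 W=0
Move 3: B@(1,1) -> caps B=0 W=0
Move 4: W@(4,2) -> caps B=0 W=0
Move 5: B@(4,4) -> caps B=0 W=0
Move 6: W@(4,3) -> caps B=0 W=0
Move 7: B@(2,1) -> caps B=0 W=0
Move 8: W@(1,4) -> caps B=0 W=0
Move 9: B@(1,0) -> caps B=0 W=0
Move 10: W@(3,4) -> caps B=0 W=1
Move 11: B@(3,1) -> caps B=0 W=1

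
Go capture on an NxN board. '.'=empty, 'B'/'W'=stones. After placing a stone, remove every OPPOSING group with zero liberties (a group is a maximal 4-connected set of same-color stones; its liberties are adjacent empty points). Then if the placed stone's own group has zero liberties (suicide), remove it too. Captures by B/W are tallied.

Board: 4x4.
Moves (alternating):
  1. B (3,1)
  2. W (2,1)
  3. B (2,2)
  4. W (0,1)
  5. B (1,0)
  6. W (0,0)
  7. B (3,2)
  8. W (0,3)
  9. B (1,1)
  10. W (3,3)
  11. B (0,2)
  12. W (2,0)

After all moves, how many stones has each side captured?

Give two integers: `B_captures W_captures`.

Move 1: B@(3,1) -> caps B=0 W=0
Move 2: W@(2,1) -> caps B=0 W=0
Move 3: B@(2,2) -> caps B=0 W=0
Move 4: W@(0,1) -> caps B=0 W=0
Move 5: B@(1,0) -> caps B=0 W=0
Move 6: W@(0,0) -> caps B=0 W=0
Move 7: B@(3,2) -> caps B=0 W=0
Move 8: W@(0,3) -> caps B=0 W=0
Move 9: B@(1,1) -> caps B=0 W=0
Move 10: W@(3,3) -> caps B=0 W=0
Move 11: B@(0,2) -> caps B=2 W=0
Move 12: W@(2,0) -> caps B=2 W=0

Answer: 2 0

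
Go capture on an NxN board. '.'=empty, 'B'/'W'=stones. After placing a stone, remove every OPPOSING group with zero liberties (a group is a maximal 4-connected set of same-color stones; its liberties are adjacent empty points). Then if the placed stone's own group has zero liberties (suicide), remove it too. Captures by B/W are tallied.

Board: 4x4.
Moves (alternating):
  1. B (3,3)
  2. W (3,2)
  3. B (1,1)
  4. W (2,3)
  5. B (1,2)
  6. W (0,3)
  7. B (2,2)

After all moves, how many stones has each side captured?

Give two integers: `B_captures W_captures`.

Answer: 0 1

Derivation:
Move 1: B@(3,3) -> caps B=0 W=0
Move 2: W@(3,2) -> caps B=0 W=0
Move 3: B@(1,1) -> caps B=0 W=0
Move 4: W@(2,3) -> caps B=0 W=1
Move 5: B@(1,2) -> caps B=0 W=1
Move 6: W@(0,3) -> caps B=0 W=1
Move 7: B@(2,2) -> caps B=0 W=1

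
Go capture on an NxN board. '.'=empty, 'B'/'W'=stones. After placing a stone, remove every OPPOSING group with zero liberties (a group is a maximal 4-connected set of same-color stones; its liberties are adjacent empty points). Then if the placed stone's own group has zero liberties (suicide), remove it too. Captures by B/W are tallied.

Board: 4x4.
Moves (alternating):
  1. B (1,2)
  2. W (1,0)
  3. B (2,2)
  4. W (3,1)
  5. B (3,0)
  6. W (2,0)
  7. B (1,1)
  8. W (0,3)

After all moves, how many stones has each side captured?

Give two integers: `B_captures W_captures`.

Move 1: B@(1,2) -> caps B=0 W=0
Move 2: W@(1,0) -> caps B=0 W=0
Move 3: B@(2,2) -> caps B=0 W=0
Move 4: W@(3,1) -> caps B=0 W=0
Move 5: B@(3,0) -> caps B=0 W=0
Move 6: W@(2,0) -> caps B=0 W=1
Move 7: B@(1,1) -> caps B=0 W=1
Move 8: W@(0,3) -> caps B=0 W=1

Answer: 0 1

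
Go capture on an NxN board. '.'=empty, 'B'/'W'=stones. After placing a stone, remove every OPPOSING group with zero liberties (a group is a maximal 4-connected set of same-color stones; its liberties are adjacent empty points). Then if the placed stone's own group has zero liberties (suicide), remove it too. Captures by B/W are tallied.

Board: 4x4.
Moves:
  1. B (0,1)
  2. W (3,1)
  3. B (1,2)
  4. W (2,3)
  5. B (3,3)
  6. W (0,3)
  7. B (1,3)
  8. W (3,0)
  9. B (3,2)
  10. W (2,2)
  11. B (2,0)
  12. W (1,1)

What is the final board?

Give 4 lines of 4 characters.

Move 1: B@(0,1) -> caps B=0 W=0
Move 2: W@(3,1) -> caps B=0 W=0
Move 3: B@(1,2) -> caps B=0 W=0
Move 4: W@(2,3) -> caps B=0 W=0
Move 5: B@(3,3) -> caps B=0 W=0
Move 6: W@(0,3) -> caps B=0 W=0
Move 7: B@(1,3) -> caps B=0 W=0
Move 8: W@(3,0) -> caps B=0 W=0
Move 9: B@(3,2) -> caps B=0 W=0
Move 10: W@(2,2) -> caps B=0 W=2
Move 11: B@(2,0) -> caps B=0 W=2
Move 12: W@(1,1) -> caps B=0 W=2

Answer: .B.W
.WBB
B.WW
WW..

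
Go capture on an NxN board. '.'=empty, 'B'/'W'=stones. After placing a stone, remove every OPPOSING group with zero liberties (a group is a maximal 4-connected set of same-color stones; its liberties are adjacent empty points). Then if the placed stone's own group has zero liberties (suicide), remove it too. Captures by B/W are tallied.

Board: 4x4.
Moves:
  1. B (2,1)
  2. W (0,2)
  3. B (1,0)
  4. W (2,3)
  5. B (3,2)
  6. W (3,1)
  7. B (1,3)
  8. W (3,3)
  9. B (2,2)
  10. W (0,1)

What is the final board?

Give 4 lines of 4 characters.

Answer: .WW.
B..B
.BB.
.WB.

Derivation:
Move 1: B@(2,1) -> caps B=0 W=0
Move 2: W@(0,2) -> caps B=0 W=0
Move 3: B@(1,0) -> caps B=0 W=0
Move 4: W@(2,3) -> caps B=0 W=0
Move 5: B@(3,2) -> caps B=0 W=0
Move 6: W@(3,1) -> caps B=0 W=0
Move 7: B@(1,3) -> caps B=0 W=0
Move 8: W@(3,3) -> caps B=0 W=0
Move 9: B@(2,2) -> caps B=2 W=0
Move 10: W@(0,1) -> caps B=2 W=0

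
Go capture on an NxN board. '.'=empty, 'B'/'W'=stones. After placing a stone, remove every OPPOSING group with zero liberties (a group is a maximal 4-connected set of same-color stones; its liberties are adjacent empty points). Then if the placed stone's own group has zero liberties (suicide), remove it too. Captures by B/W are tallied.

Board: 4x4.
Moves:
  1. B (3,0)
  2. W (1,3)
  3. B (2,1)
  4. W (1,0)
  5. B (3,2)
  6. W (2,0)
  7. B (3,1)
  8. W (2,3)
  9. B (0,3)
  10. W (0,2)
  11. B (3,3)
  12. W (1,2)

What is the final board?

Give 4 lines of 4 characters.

Move 1: B@(3,0) -> caps B=0 W=0
Move 2: W@(1,3) -> caps B=0 W=0
Move 3: B@(2,1) -> caps B=0 W=0
Move 4: W@(1,0) -> caps B=0 W=0
Move 5: B@(3,2) -> caps B=0 W=0
Move 6: W@(2,0) -> caps B=0 W=0
Move 7: B@(3,1) -> caps B=0 W=0
Move 8: W@(2,3) -> caps B=0 W=0
Move 9: B@(0,3) -> caps B=0 W=0
Move 10: W@(0,2) -> caps B=0 W=1
Move 11: B@(3,3) -> caps B=0 W=1
Move 12: W@(1,2) -> caps B=0 W=1

Answer: ..W.
W.WW
WB.W
BBBB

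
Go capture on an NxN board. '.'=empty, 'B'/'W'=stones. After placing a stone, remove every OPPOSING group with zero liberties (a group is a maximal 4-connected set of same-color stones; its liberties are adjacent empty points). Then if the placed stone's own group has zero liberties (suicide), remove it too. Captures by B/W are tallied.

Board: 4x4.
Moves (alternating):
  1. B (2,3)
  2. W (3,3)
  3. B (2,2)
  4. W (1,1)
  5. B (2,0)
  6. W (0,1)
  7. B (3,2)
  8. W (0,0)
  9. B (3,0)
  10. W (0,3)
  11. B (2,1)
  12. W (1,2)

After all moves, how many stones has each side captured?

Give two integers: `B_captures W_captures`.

Move 1: B@(2,3) -> caps B=0 W=0
Move 2: W@(3,3) -> caps B=0 W=0
Move 3: B@(2,2) -> caps B=0 W=0
Move 4: W@(1,1) -> caps B=0 W=0
Move 5: B@(2,0) -> caps B=0 W=0
Move 6: W@(0,1) -> caps B=0 W=0
Move 7: B@(3,2) -> caps B=1 W=0
Move 8: W@(0,0) -> caps B=1 W=0
Move 9: B@(3,0) -> caps B=1 W=0
Move 10: W@(0,3) -> caps B=1 W=0
Move 11: B@(2,1) -> caps B=1 W=0
Move 12: W@(1,2) -> caps B=1 W=0

Answer: 1 0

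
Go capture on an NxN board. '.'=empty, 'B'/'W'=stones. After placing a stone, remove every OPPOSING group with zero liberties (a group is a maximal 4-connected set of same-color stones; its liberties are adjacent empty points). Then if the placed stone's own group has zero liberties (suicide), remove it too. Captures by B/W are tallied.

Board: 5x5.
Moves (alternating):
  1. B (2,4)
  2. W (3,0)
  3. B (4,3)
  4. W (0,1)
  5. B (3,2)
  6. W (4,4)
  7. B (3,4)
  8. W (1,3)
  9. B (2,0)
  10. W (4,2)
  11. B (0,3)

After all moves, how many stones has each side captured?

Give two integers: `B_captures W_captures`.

Answer: 1 0

Derivation:
Move 1: B@(2,4) -> caps B=0 W=0
Move 2: W@(3,0) -> caps B=0 W=0
Move 3: B@(4,3) -> caps B=0 W=0
Move 4: W@(0,1) -> caps B=0 W=0
Move 5: B@(3,2) -> caps B=0 W=0
Move 6: W@(4,4) -> caps B=0 W=0
Move 7: B@(3,4) -> caps B=1 W=0
Move 8: W@(1,3) -> caps B=1 W=0
Move 9: B@(2,0) -> caps B=1 W=0
Move 10: W@(4,2) -> caps B=1 W=0
Move 11: B@(0,3) -> caps B=1 W=0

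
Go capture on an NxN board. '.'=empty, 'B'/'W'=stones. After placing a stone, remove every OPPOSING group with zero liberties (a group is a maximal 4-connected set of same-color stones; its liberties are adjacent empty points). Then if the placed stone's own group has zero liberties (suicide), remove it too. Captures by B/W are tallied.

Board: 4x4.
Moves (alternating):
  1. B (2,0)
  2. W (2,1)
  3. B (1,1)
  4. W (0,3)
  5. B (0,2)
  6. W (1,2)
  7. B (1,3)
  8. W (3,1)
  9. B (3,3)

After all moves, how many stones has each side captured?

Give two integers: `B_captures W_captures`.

Move 1: B@(2,0) -> caps B=0 W=0
Move 2: W@(2,1) -> caps B=0 W=0
Move 3: B@(1,1) -> caps B=0 W=0
Move 4: W@(0,3) -> caps B=0 W=0
Move 5: B@(0,2) -> caps B=0 W=0
Move 6: W@(1,2) -> caps B=0 W=0
Move 7: B@(1,3) -> caps B=1 W=0
Move 8: W@(3,1) -> caps B=1 W=0
Move 9: B@(3,3) -> caps B=1 W=0

Answer: 1 0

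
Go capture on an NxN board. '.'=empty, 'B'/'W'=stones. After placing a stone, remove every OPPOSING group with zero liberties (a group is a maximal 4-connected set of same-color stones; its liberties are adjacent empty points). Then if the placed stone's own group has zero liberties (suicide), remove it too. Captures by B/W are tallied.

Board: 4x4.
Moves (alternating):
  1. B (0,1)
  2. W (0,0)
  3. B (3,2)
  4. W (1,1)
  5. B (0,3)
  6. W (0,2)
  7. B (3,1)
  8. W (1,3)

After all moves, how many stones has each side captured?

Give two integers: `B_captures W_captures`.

Move 1: B@(0,1) -> caps B=0 W=0
Move 2: W@(0,0) -> caps B=0 W=0
Move 3: B@(3,2) -> caps B=0 W=0
Move 4: W@(1,1) -> caps B=0 W=0
Move 5: B@(0,3) -> caps B=0 W=0
Move 6: W@(0,2) -> caps B=0 W=1
Move 7: B@(3,1) -> caps B=0 W=1
Move 8: W@(1,3) -> caps B=0 W=2

Answer: 0 2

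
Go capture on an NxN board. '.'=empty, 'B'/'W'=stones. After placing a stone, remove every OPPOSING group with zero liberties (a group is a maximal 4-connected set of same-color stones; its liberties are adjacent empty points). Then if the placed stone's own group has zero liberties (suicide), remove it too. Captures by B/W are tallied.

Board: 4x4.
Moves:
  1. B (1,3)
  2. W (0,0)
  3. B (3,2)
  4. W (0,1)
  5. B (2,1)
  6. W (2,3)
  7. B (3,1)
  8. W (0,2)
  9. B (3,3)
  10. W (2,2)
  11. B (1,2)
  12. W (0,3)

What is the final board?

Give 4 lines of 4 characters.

Answer: WWWW
..BB
.B..
.BBB

Derivation:
Move 1: B@(1,3) -> caps B=0 W=0
Move 2: W@(0,0) -> caps B=0 W=0
Move 3: B@(3,2) -> caps B=0 W=0
Move 4: W@(0,1) -> caps B=0 W=0
Move 5: B@(2,1) -> caps B=0 W=0
Move 6: W@(2,3) -> caps B=0 W=0
Move 7: B@(3,1) -> caps B=0 W=0
Move 8: W@(0,2) -> caps B=0 W=0
Move 9: B@(3,3) -> caps B=0 W=0
Move 10: W@(2,2) -> caps B=0 W=0
Move 11: B@(1,2) -> caps B=2 W=0
Move 12: W@(0,3) -> caps B=2 W=0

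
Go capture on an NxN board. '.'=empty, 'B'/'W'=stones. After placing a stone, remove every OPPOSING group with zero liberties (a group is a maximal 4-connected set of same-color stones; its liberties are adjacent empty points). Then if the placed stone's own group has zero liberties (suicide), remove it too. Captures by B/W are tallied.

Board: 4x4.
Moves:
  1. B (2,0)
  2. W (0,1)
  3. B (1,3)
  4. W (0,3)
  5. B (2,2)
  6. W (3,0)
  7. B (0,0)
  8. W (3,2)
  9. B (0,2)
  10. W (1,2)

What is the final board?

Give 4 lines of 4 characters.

Answer: BWB.
..WB
B.B.
W.W.

Derivation:
Move 1: B@(2,0) -> caps B=0 W=0
Move 2: W@(0,1) -> caps B=0 W=0
Move 3: B@(1,3) -> caps B=0 W=0
Move 4: W@(0,3) -> caps B=0 W=0
Move 5: B@(2,2) -> caps B=0 W=0
Move 6: W@(3,0) -> caps B=0 W=0
Move 7: B@(0,0) -> caps B=0 W=0
Move 8: W@(3,2) -> caps B=0 W=0
Move 9: B@(0,2) -> caps B=1 W=0
Move 10: W@(1,2) -> caps B=1 W=0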